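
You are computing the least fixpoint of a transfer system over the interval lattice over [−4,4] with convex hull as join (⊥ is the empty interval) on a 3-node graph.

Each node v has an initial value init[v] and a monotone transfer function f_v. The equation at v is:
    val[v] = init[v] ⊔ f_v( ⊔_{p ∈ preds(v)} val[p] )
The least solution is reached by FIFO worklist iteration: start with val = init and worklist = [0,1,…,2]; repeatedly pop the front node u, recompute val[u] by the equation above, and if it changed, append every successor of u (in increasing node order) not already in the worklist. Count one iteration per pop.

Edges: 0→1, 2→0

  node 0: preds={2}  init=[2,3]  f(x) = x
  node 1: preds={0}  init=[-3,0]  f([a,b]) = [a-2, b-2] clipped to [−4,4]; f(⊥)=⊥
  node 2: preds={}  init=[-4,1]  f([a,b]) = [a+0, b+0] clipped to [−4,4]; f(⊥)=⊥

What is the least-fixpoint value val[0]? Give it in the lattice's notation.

Worklist (3 pops):
  #1 pop 0: in=[-4,1] → [-4,3] (was [2,3]); enqueue []
  #2 pop 1: in=[-4,3] → [-4,1] (was [-3,0]); enqueue []
  #3 pop 2: in=⊥ → [-4,1] (no change)

Fixpoint:
  val[0] = [-4,3]
  val[1] = [-4,1]
  val[2] = [-4,1]

[-4,3]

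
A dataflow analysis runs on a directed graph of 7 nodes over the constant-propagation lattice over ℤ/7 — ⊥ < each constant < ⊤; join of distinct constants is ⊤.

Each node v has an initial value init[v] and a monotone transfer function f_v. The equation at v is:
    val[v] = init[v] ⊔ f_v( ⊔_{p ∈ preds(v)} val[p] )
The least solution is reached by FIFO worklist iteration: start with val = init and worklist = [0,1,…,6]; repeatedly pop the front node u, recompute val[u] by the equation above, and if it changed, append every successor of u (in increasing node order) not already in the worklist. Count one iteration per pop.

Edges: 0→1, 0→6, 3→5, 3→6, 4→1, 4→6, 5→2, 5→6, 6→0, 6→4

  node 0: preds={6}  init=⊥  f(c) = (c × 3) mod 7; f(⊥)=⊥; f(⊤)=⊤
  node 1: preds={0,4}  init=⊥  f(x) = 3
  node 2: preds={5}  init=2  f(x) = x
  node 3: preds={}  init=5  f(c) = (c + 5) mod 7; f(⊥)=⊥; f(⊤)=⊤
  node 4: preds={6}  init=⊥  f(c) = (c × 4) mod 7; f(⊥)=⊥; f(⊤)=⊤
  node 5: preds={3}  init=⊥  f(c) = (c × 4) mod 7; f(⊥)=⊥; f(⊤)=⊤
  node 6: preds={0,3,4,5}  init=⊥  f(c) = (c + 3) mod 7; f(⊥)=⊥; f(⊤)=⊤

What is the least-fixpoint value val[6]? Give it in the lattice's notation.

Iteration log — 12 steps:
  step 1. node 0  ⊔preds=⊥  new=⊥  stable
  step 2. node 1  ⊔preds=⊥  new=3  old=⊥  +wl: 
  step 3. node 2  ⊔preds=⊥  new=2  stable
  step 4. node 3  ⊔preds=⊥  new=5  stable
  step 5. node 4  ⊔preds=⊥  new=⊥  stable
  step 6. node 5  ⊔preds=5  new=6  old=⊥  +wl: 2
  step 7. node 6  ⊔preds=⊤  new=⊤  old=⊥  +wl: 0,4
  step 8. node 2  ⊔preds=6  new=⊤  old=2  +wl: 
  step 9. node 0  ⊔preds=⊤  new=⊤  old=⊥  +wl: 1,6
  step 10. node 4  ⊔preds=⊤  new=⊤  old=⊥  +wl: 
  step 11. node 1  ⊔preds=⊤  new=3  stable
  step 12. node 6  ⊔preds=⊤  new=⊤  stable

Least fixpoint reached:
  node 0: ⊤
  node 1: 3
  node 2: ⊤
  node 3: 5
  node 4: ⊤
  node 5: 6
  node 6: ⊤

⊤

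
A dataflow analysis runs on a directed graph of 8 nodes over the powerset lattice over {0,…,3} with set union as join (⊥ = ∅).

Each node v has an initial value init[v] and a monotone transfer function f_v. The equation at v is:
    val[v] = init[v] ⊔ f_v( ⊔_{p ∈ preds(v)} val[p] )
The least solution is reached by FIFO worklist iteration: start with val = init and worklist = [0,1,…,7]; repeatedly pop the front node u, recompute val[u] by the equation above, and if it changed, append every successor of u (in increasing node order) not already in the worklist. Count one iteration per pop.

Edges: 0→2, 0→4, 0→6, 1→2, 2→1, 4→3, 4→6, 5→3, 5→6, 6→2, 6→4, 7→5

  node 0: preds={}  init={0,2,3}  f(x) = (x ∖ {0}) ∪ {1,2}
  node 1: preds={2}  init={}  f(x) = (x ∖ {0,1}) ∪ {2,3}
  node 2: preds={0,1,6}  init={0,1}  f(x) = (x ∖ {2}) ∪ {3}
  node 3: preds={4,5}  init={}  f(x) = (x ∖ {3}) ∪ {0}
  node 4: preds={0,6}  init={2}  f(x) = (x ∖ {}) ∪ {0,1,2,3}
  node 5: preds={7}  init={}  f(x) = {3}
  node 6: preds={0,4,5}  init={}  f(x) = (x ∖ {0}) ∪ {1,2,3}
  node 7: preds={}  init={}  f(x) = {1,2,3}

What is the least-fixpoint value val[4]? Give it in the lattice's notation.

Trace (13 dequeues):
  [1] u=0 | in {} | out {0,1,2,3} | prev {0,2,3} | push {}
  [2] u=1 | in {0,1} | out {2,3} | prev {} | push {}
  [3] u=2 | in {0,1,2,3} | out {0,1,3} | prev {0,1} | push {1}
  [4] u=3 | in {2} | out {0,2} | prev {} | push {}
  [5] u=4 | in {0,1,2,3} | out {0,1,2,3} | prev {2} | push {3}
  [6] u=5 | in {} | out {3} | prev {} | push {}
  [7] u=6 | in {0,1,2,3} | out {1,2,3} | prev {} | push {2,4}
  [8] u=7 | in {} | out {1,2,3} | prev {} | push {5}
  [9] u=1 | in {0,1,3} | out {2,3} | ==
  [10] u=3 | in {0,1,2,3} | out {0,1,2} | prev {0,2} | push {}
  [11] u=2 | in {0,1,2,3} | out {0,1,3} | ==
  [12] u=4 | in {0,1,2,3} | out {0,1,2,3} | ==
  [13] u=5 | in {1,2,3} | out {3} | ==

Converged values:
  [0] {0,1,2,3}
  [1] {2,3}
  [2] {0,1,3}
  [3] {0,1,2}
  [4] {0,1,2,3}
  [5] {3}
  [6] {1,2,3}
  [7] {1,2,3}

{0,1,2,3}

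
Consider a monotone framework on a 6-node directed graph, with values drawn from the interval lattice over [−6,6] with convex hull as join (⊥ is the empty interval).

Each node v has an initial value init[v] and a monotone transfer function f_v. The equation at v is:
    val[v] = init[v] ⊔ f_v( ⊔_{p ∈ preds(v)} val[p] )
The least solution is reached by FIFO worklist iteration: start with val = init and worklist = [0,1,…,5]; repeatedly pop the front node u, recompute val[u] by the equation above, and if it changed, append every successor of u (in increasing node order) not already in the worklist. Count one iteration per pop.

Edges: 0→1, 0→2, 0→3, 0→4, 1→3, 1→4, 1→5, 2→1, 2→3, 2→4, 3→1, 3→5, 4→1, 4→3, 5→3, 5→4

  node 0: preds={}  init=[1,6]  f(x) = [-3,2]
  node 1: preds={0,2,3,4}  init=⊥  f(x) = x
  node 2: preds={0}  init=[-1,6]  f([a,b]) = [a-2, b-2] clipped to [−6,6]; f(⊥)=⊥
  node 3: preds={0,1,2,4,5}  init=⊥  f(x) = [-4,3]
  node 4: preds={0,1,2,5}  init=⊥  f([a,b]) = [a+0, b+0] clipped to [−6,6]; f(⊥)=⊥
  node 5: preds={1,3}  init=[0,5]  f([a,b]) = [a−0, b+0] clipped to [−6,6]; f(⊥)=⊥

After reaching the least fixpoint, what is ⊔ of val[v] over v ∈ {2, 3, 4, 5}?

[-5,6]

Iteration log — 12 steps:
  step 1. node 0  ⊔preds=⊥  new=[-3,6]  old=[1,6]  +wl: 
  step 2. node 1  ⊔preds=[-3,6]  new=[-3,6]  old=⊥  +wl: 
  step 3. node 2  ⊔preds=[-3,6]  new=[-5,6]  old=[-1,6]  +wl: 1
  step 4. node 3  ⊔preds=[-5,6]  new=[-4,3]  old=⊥  +wl: 
  step 5. node 4  ⊔preds=[-5,6]  new=[-5,6]  old=⊥  +wl: 3
  step 6. node 5  ⊔preds=[-4,6]  new=[-4,6]  old=[0,5]  +wl: 4
  step 7. node 1  ⊔preds=[-5,6]  new=[-5,6]  old=[-3,6]  +wl: 5
  step 8. node 3  ⊔preds=[-5,6]  new=[-4,3]  stable
  step 9. node 4  ⊔preds=[-5,6]  new=[-5,6]  stable
  step 10. node 5  ⊔preds=[-5,6]  new=[-5,6]  old=[-4,6]  +wl: 3,4
  step 11. node 3  ⊔preds=[-5,6]  new=[-4,3]  stable
  step 12. node 4  ⊔preds=[-5,6]  new=[-5,6]  stable

Least fixpoint reached:
  node 0: [-3,6]
  node 1: [-5,6]
  node 2: [-5,6]
  node 3: [-4,3]
  node 4: [-5,6]
  node 5: [-5,6]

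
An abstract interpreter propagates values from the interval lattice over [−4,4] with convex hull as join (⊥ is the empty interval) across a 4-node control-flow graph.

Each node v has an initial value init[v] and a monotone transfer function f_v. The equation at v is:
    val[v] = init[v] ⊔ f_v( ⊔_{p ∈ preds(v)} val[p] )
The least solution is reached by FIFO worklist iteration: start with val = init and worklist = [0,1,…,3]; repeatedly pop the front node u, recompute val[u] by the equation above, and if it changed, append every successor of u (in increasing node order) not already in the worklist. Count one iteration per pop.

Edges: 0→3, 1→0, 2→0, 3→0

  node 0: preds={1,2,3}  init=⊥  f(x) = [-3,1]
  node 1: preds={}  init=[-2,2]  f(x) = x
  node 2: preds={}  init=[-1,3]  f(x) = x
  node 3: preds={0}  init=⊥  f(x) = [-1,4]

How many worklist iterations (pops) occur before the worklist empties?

Iteration log — 5 steps:
  step 1. node 0  ⊔preds=[-2,3]  new=[-3,1]  old=⊥  +wl: 
  step 2. node 1  ⊔preds=⊥  new=[-2,2]  stable
  step 3. node 2  ⊔preds=⊥  new=[-1,3]  stable
  step 4. node 3  ⊔preds=[-3,1]  new=[-1,4]  old=⊥  +wl: 0
  step 5. node 0  ⊔preds=[-2,4]  new=[-3,1]  stable

Least fixpoint reached:
  node 0: [-3,1]
  node 1: [-2,2]
  node 2: [-1,3]
  node 3: [-1,4]

5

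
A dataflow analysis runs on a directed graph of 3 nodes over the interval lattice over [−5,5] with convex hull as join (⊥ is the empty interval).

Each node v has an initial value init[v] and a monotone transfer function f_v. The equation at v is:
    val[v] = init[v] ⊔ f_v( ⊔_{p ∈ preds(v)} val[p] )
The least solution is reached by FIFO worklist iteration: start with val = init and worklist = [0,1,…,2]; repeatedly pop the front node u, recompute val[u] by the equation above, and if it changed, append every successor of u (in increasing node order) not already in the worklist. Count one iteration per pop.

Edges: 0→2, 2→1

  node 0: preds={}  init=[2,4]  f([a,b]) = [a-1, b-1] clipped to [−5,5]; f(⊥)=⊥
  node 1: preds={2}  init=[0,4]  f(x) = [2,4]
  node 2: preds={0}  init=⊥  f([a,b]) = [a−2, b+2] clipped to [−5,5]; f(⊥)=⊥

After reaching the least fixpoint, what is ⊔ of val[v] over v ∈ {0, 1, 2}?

[0,5]

Iteration log — 4 steps:
  step 1. node 0  ⊔preds=⊥  new=[2,4]  stable
  step 2. node 1  ⊔preds=⊥  new=[0,4]  stable
  step 3. node 2  ⊔preds=[2,4]  new=[0,5]  old=⊥  +wl: 1
  step 4. node 1  ⊔preds=[0,5]  new=[0,4]  stable

Least fixpoint reached:
  node 0: [2,4]
  node 1: [0,4]
  node 2: [0,5]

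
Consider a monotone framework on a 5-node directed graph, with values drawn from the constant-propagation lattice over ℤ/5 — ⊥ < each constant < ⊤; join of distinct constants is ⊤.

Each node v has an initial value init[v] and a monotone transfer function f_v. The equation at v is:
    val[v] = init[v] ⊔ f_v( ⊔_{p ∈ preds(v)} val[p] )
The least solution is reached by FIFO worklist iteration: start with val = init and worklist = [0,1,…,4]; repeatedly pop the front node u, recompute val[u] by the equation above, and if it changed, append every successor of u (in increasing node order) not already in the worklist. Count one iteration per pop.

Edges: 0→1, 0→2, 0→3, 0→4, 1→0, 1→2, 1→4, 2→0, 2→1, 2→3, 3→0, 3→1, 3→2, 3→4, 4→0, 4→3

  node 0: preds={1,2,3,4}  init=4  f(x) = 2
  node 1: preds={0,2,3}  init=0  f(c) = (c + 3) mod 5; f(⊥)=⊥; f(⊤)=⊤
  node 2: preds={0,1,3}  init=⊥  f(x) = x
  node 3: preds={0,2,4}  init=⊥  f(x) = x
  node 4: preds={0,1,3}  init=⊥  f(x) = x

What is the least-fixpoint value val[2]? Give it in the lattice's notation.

⊤

Trace (9 dequeues):
  [1] u=0 | in 0 | out ⊤ | prev 4 | push {}
  [2] u=1 | in ⊤ | out ⊤ | prev 0 | push {0}
  [3] u=2 | in ⊤ | out ⊤ | prev ⊥ | push {1}
  [4] u=3 | in ⊤ | out ⊤ | prev ⊥ | push {2}
  [5] u=4 | in ⊤ | out ⊤ | prev ⊥ | push {3}
  [6] u=0 | in ⊤ | out ⊤ | ==
  [7] u=1 | in ⊤ | out ⊤ | ==
  [8] u=2 | in ⊤ | out ⊤ | ==
  [9] u=3 | in ⊤ | out ⊤ | ==

Converged values:
  [0] ⊤
  [1] ⊤
  [2] ⊤
  [3] ⊤
  [4] ⊤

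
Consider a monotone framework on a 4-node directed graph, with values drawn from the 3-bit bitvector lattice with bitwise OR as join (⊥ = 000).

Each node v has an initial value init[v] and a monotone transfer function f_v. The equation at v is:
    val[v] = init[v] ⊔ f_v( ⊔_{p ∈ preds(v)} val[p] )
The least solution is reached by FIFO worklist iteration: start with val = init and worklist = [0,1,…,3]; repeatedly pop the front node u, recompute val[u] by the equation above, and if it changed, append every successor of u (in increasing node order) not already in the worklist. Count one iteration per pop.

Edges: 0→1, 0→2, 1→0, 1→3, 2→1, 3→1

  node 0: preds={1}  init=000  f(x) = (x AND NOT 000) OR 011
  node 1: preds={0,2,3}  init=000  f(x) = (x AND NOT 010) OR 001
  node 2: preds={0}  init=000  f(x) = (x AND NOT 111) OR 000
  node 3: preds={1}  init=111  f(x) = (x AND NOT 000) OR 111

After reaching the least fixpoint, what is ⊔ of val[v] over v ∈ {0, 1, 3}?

Worklist (7 pops):
  #1 pop 0: in=000 → 011 (was 000); enqueue []
  #2 pop 1: in=111 → 101 (was 000); enqueue [0]
  #3 pop 2: in=011 → 000 (no change)
  #4 pop 3: in=101 → 111 (no change)
  #5 pop 0: in=101 → 111 (was 011); enqueue [1,2]
  #6 pop 1: in=111 → 101 (no change)
  #7 pop 2: in=111 → 000 (no change)

Fixpoint:
  val[0] = 111
  val[1] = 101
  val[2] = 000
  val[3] = 111

111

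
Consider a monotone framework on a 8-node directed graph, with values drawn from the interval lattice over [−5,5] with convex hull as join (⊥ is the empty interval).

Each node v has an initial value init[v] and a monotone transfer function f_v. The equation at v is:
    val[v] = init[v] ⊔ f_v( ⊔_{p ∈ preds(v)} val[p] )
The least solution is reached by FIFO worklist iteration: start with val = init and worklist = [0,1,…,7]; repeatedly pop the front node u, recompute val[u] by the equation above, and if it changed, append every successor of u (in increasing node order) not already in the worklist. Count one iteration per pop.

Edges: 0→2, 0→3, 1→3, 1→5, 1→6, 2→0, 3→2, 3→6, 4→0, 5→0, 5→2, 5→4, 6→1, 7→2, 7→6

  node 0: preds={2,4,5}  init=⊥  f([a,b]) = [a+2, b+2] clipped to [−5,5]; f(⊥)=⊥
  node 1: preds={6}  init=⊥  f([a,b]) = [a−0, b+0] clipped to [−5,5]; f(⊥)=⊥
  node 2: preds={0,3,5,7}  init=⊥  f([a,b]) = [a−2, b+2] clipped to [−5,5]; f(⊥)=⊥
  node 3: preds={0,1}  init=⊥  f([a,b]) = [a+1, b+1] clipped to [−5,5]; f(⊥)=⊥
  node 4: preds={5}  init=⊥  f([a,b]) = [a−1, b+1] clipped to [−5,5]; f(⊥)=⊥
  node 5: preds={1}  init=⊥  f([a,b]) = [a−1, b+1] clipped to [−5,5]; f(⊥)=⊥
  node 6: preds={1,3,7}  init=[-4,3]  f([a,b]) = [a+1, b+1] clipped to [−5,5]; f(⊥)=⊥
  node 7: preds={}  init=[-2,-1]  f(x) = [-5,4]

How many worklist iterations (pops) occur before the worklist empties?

20

Worklist (20 pops):
  #1 pop 0: in=⊥ → ⊥ (no change)
  #2 pop 1: in=[-4,3] → [-4,3] (was ⊥); enqueue []
  #3 pop 2: in=[-2,-1] → [-4,1] (was ⊥); enqueue [0]
  #4 pop 3: in=[-4,3] → [-3,4] (was ⊥); enqueue [2]
  #5 pop 4: in=⊥ → ⊥ (no change)
  #6 pop 5: in=[-4,3] → [-5,4] (was ⊥); enqueue [4]
  #7 pop 6: in=[-4,4] → [-4,5] (was [-4,3]); enqueue [1]
  #8 pop 7: in=⊥ → [-5,4] (was [-2,-1]); enqueue [6]
  #9 pop 0: in=[-5,4] → [-3,5] (was ⊥); enqueue [3]
  #10 pop 2: in=[-5,5] → [-5,5] (was [-4,1]); enqueue [0]
  #11 pop 4: in=[-5,4] → [-5,5] (was ⊥); enqueue []
  #12 pop 1: in=[-4,5] → [-4,5] (was [-4,3]); enqueue [5]
  #13 pop 6: in=[-5,5] → [-4,5] (no change)
  #14 pop 3: in=[-4,5] → [-3,5] (was [-3,4]); enqueue [2,6]
  #15 pop 0: in=[-5,5] → [-3,5] (no change)
  #16 pop 5: in=[-4,5] → [-5,5] (was [-5,4]); enqueue [0,4]
  #17 pop 2: in=[-5,5] → [-5,5] (no change)
  #18 pop 6: in=[-5,5] → [-4,5] (no change)
  #19 pop 0: in=[-5,5] → [-3,5] (no change)
  #20 pop 4: in=[-5,5] → [-5,5] (no change)

Fixpoint:
  val[0] = [-3,5]
  val[1] = [-4,5]
  val[2] = [-5,5]
  val[3] = [-3,5]
  val[4] = [-5,5]
  val[5] = [-5,5]
  val[6] = [-4,5]
  val[7] = [-5,4]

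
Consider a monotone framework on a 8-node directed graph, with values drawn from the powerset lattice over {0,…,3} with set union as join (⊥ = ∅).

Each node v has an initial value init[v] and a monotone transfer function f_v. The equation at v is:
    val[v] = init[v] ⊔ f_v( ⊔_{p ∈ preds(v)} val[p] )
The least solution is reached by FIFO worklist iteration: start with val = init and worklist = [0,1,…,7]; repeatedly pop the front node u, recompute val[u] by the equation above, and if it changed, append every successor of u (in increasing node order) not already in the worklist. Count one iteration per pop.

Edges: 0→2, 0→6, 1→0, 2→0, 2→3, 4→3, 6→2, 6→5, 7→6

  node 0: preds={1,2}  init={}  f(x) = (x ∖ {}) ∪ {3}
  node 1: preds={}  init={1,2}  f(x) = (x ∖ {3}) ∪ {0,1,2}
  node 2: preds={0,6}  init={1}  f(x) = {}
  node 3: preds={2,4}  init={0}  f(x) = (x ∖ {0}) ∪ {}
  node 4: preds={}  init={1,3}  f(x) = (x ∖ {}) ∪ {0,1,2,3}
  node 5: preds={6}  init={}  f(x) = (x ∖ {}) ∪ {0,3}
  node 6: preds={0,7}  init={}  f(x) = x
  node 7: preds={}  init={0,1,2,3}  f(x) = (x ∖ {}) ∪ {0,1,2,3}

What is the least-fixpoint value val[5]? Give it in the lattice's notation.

{0,1,2,3}

Iteration log — 13 steps:
  step 1. node 0  ⊔preds={1,2}  new={1,2,3}  old={}  +wl: 
  step 2. node 1  ⊔preds={}  new={0,1,2}  old={1,2}  +wl: 0
  step 3. node 2  ⊔preds={1,2,3}  new={1}  stable
  step 4. node 3  ⊔preds={1,3}  new={0,1,3}  old={0}  +wl: 
  step 5. node 4  ⊔preds={}  new={0,1,2,3}  old={1,3}  +wl: 3
  step 6. node 5  ⊔preds={}  new={0,3}  old={}  +wl: 
  step 7. node 6  ⊔preds={0,1,2,3}  new={0,1,2,3}  old={}  +wl: 2,5
  step 8. node 7  ⊔preds={}  new={0,1,2,3}  stable
  step 9. node 0  ⊔preds={0,1,2}  new={0,1,2,3}  old={1,2,3}  +wl: 6
  step 10. node 3  ⊔preds={0,1,2,3}  new={0,1,2,3}  old={0,1,3}  +wl: 
  step 11. node 2  ⊔preds={0,1,2,3}  new={1}  stable
  step 12. node 5  ⊔preds={0,1,2,3}  new={0,1,2,3}  old={0,3}  +wl: 
  step 13. node 6  ⊔preds={0,1,2,3}  new={0,1,2,3}  stable

Least fixpoint reached:
  node 0: {0,1,2,3}
  node 1: {0,1,2}
  node 2: {1}
  node 3: {0,1,2,3}
  node 4: {0,1,2,3}
  node 5: {0,1,2,3}
  node 6: {0,1,2,3}
  node 7: {0,1,2,3}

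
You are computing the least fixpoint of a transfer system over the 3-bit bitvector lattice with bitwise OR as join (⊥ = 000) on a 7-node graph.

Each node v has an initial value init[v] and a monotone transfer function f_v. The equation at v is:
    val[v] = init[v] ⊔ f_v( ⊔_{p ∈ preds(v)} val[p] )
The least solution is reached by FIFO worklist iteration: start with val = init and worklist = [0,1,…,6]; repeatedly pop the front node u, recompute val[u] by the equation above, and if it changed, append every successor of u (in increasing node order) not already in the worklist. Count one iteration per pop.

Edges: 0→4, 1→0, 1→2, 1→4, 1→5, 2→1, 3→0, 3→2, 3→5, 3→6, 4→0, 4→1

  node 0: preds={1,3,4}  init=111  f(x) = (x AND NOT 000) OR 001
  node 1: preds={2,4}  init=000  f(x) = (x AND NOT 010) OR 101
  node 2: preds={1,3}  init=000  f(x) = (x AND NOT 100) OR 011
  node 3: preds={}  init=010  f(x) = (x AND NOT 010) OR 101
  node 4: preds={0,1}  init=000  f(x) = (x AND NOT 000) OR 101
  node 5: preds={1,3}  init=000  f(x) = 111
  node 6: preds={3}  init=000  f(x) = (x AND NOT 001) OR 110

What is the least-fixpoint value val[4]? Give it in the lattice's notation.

Worklist (10 pops):
  #1 pop 0: in=010 → 111 (no change)
  #2 pop 1: in=000 → 101 (was 000); enqueue [0]
  #3 pop 2: in=111 → 011 (was 000); enqueue [1]
  #4 pop 3: in=000 → 111 (was 010); enqueue [2]
  #5 pop 4: in=111 → 111 (was 000); enqueue []
  #6 pop 5: in=111 → 111 (was 000); enqueue []
  #7 pop 6: in=111 → 110 (was 000); enqueue []
  #8 pop 0: in=111 → 111 (no change)
  #9 pop 1: in=111 → 101 (no change)
  #10 pop 2: in=111 → 011 (no change)

Fixpoint:
  val[0] = 111
  val[1] = 101
  val[2] = 011
  val[3] = 111
  val[4] = 111
  val[5] = 111
  val[6] = 110

111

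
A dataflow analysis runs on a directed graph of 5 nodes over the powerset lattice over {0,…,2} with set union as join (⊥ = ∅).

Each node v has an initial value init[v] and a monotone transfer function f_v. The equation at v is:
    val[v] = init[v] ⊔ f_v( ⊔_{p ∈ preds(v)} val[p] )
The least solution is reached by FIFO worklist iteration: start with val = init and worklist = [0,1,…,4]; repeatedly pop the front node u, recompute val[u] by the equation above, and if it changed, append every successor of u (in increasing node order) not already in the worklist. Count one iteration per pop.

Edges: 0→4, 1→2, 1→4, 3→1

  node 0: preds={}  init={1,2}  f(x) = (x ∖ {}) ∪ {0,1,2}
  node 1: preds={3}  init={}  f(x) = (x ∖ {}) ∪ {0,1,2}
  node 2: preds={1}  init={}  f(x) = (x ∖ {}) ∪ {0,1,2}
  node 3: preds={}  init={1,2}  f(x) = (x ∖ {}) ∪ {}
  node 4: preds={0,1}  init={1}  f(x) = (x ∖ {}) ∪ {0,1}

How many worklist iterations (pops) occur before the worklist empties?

5

Iteration log — 5 steps:
  step 1. node 0  ⊔preds={}  new={0,1,2}  old={1,2}  +wl: 
  step 2. node 1  ⊔preds={1,2}  new={0,1,2}  old={}  +wl: 
  step 3. node 2  ⊔preds={0,1,2}  new={0,1,2}  old={}  +wl: 
  step 4. node 3  ⊔preds={}  new={1,2}  stable
  step 5. node 4  ⊔preds={0,1,2}  new={0,1,2}  old={1}  +wl: 

Least fixpoint reached:
  node 0: {0,1,2}
  node 1: {0,1,2}
  node 2: {0,1,2}
  node 3: {1,2}
  node 4: {0,1,2}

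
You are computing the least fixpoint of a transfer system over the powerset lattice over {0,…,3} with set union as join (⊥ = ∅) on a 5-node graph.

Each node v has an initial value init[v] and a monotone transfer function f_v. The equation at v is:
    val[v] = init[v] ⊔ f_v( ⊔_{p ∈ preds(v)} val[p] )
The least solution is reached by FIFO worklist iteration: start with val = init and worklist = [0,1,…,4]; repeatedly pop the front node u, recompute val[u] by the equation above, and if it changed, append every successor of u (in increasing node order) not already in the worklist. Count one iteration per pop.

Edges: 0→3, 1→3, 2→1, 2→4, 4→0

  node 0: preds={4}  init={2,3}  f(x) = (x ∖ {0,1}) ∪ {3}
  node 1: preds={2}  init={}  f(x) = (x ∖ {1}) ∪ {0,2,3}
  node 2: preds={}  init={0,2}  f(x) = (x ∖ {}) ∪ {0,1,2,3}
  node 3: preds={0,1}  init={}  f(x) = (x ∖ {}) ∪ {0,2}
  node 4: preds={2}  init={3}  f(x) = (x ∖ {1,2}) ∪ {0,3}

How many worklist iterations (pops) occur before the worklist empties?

Worklist (7 pops):
  #1 pop 0: in={3} → {2,3} (no change)
  #2 pop 1: in={0,2} → {0,2,3} (was {}); enqueue []
  #3 pop 2: in={} → {0,1,2,3} (was {0,2}); enqueue [1]
  #4 pop 3: in={0,2,3} → {0,2,3} (was {}); enqueue []
  #5 pop 4: in={0,1,2,3} → {0,3} (was {3}); enqueue [0]
  #6 pop 1: in={0,1,2,3} → {0,2,3} (no change)
  #7 pop 0: in={0,3} → {2,3} (no change)

Fixpoint:
  val[0] = {2,3}
  val[1] = {0,2,3}
  val[2] = {0,1,2,3}
  val[3] = {0,2,3}
  val[4] = {0,3}

7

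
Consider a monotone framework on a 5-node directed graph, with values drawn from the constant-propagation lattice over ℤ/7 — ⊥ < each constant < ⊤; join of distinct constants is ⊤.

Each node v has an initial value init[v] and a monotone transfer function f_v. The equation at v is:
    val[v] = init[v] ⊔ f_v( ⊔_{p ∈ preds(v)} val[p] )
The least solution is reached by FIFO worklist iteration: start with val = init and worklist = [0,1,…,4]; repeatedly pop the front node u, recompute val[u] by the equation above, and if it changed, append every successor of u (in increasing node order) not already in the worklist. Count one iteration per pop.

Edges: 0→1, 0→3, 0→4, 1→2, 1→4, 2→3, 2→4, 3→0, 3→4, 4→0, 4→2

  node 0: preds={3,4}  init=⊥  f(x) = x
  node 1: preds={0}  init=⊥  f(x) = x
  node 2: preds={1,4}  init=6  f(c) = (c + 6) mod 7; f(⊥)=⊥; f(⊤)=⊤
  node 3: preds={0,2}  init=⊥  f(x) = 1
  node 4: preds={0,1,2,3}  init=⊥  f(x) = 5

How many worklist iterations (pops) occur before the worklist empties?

Iteration log — 11 steps:
  step 1. node 0  ⊔preds=⊥  new=⊥  stable
  step 2. node 1  ⊔preds=⊥  new=⊥  stable
  step 3. node 2  ⊔preds=⊥  new=6  stable
  step 4. node 3  ⊔preds=6  new=1  old=⊥  +wl: 0
  step 5. node 4  ⊔preds=⊤  new=5  old=⊥  +wl: 2
  step 6. node 0  ⊔preds=⊤  new=⊤  old=⊥  +wl: 1,3,4
  step 7. node 2  ⊔preds=5  new=⊤  old=6  +wl: 
  step 8. node 1  ⊔preds=⊤  new=⊤  old=⊥  +wl: 2
  step 9. node 3  ⊔preds=⊤  new=1  stable
  step 10. node 4  ⊔preds=⊤  new=5  stable
  step 11. node 2  ⊔preds=⊤  new=⊤  stable

Least fixpoint reached:
  node 0: ⊤
  node 1: ⊤
  node 2: ⊤
  node 3: 1
  node 4: 5

11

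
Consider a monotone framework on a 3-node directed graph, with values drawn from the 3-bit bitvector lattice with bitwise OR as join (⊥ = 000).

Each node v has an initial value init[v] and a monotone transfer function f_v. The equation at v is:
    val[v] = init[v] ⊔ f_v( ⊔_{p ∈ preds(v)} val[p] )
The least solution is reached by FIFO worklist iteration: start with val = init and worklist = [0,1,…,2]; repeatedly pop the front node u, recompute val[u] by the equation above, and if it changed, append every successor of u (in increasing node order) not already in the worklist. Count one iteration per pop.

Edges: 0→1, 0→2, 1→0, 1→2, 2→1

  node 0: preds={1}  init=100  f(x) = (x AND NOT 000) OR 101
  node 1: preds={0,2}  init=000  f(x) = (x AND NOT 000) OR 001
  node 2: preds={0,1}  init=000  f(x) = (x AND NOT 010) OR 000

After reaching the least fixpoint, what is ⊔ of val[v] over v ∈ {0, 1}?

101

Worklist (5 pops):
  #1 pop 0: in=000 → 101 (was 100); enqueue []
  #2 pop 1: in=101 → 101 (was 000); enqueue [0]
  #3 pop 2: in=101 → 101 (was 000); enqueue [1]
  #4 pop 0: in=101 → 101 (no change)
  #5 pop 1: in=101 → 101 (no change)

Fixpoint:
  val[0] = 101
  val[1] = 101
  val[2] = 101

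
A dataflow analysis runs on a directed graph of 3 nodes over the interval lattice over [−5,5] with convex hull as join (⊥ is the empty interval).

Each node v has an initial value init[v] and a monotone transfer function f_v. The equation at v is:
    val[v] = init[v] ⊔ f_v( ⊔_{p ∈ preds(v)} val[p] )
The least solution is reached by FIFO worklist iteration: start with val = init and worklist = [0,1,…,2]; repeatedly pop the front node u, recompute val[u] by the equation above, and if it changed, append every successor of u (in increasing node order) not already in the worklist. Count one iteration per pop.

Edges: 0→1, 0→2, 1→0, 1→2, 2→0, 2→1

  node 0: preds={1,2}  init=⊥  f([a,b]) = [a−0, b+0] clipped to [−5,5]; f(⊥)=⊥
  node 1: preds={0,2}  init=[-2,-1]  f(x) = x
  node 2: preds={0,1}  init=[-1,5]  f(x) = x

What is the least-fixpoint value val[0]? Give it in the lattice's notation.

[-2,5]

Iteration log — 5 steps:
  step 1. node 0  ⊔preds=[-2,5]  new=[-2,5]  old=⊥  +wl: 
  step 2. node 1  ⊔preds=[-2,5]  new=[-2,5]  old=[-2,-1]  +wl: 0
  step 3. node 2  ⊔preds=[-2,5]  new=[-2,5]  old=[-1,5]  +wl: 1
  step 4. node 0  ⊔preds=[-2,5]  new=[-2,5]  stable
  step 5. node 1  ⊔preds=[-2,5]  new=[-2,5]  stable

Least fixpoint reached:
  node 0: [-2,5]
  node 1: [-2,5]
  node 2: [-2,5]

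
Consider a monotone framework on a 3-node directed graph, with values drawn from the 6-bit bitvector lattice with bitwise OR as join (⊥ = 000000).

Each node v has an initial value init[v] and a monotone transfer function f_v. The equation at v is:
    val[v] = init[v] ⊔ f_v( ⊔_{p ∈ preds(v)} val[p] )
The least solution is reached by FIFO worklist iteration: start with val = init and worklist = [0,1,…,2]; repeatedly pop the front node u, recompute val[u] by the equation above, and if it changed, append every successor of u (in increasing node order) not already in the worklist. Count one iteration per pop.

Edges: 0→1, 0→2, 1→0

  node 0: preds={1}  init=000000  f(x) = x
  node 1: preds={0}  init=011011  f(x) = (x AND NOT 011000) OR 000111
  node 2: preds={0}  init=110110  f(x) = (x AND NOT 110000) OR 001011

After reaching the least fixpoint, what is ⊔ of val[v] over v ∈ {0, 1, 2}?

111111

Worklist (6 pops):
  #1 pop 0: in=011011 → 011011 (was 000000); enqueue []
  #2 pop 1: in=011011 → 011111 (was 011011); enqueue [0]
  #3 pop 2: in=011011 → 111111 (was 110110); enqueue []
  #4 pop 0: in=011111 → 011111 (was 011011); enqueue [1,2]
  #5 pop 1: in=011111 → 011111 (no change)
  #6 pop 2: in=011111 → 111111 (no change)

Fixpoint:
  val[0] = 011111
  val[1] = 011111
  val[2] = 111111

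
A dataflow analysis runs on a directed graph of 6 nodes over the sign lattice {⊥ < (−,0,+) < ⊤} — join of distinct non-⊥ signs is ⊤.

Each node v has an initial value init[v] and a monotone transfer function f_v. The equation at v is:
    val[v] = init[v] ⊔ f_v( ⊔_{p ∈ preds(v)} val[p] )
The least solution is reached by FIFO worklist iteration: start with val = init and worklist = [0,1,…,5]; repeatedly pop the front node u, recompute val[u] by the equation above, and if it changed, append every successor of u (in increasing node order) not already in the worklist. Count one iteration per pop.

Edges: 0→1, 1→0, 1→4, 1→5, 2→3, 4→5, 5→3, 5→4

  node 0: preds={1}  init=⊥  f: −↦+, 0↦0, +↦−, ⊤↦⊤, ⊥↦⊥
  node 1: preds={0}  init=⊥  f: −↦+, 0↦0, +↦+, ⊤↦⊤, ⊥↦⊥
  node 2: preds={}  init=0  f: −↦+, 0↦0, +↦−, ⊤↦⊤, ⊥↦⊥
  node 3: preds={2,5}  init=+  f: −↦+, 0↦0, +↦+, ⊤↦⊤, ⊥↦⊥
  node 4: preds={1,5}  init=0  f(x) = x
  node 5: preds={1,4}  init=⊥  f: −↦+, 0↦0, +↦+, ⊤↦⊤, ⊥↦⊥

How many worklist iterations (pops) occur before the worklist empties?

8

Worklist (8 pops):
  #1 pop 0: in=⊥ → ⊥ (no change)
  #2 pop 1: in=⊥ → ⊥ (no change)
  #3 pop 2: in=⊥ → 0 (no change)
  #4 pop 3: in=0 → ⊤ (was +); enqueue []
  #5 pop 4: in=⊥ → 0 (no change)
  #6 pop 5: in=0 → 0 (was ⊥); enqueue [3,4]
  #7 pop 3: in=0 → ⊤ (no change)
  #8 pop 4: in=0 → 0 (no change)

Fixpoint:
  val[0] = ⊥
  val[1] = ⊥
  val[2] = 0
  val[3] = ⊤
  val[4] = 0
  val[5] = 0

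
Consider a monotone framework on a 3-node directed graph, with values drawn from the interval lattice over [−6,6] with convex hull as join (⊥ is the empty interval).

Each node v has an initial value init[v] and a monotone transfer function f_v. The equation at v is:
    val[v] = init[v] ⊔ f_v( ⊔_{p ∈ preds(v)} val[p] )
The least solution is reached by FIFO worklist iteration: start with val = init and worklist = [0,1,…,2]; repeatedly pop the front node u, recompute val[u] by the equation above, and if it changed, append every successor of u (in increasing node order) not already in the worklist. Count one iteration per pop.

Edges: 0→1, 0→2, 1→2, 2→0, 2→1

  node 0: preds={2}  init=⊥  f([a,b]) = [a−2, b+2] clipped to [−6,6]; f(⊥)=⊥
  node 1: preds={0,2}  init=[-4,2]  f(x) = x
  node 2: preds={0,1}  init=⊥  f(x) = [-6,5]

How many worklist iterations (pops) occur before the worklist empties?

Iteration log — 6 steps:
  step 1. node 0  ⊔preds=⊥  new=⊥  stable
  step 2. node 1  ⊔preds=⊥  new=[-4,2]  stable
  step 3. node 2  ⊔preds=[-4,2]  new=[-6,5]  old=⊥  +wl: 0,1
  step 4. node 0  ⊔preds=[-6,5]  new=[-6,6]  old=⊥  +wl: 2
  step 5. node 1  ⊔preds=[-6,6]  new=[-6,6]  old=[-4,2]  +wl: 
  step 6. node 2  ⊔preds=[-6,6]  new=[-6,5]  stable

Least fixpoint reached:
  node 0: [-6,6]
  node 1: [-6,6]
  node 2: [-6,5]

6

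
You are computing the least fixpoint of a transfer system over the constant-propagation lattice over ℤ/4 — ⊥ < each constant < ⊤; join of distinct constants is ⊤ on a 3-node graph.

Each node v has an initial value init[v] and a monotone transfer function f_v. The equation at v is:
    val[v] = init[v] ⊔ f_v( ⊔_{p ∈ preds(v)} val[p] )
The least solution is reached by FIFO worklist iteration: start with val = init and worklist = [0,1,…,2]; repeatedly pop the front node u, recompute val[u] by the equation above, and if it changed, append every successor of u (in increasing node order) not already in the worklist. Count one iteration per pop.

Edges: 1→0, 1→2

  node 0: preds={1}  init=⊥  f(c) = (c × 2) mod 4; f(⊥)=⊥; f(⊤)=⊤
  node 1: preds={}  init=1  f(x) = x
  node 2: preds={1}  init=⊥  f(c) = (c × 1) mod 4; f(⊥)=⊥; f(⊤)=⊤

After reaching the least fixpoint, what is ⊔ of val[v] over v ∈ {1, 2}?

Iteration log — 3 steps:
  step 1. node 0  ⊔preds=1  new=2  old=⊥  +wl: 
  step 2. node 1  ⊔preds=⊥  new=1  stable
  step 3. node 2  ⊔preds=1  new=1  old=⊥  +wl: 

Least fixpoint reached:
  node 0: 2
  node 1: 1
  node 2: 1

1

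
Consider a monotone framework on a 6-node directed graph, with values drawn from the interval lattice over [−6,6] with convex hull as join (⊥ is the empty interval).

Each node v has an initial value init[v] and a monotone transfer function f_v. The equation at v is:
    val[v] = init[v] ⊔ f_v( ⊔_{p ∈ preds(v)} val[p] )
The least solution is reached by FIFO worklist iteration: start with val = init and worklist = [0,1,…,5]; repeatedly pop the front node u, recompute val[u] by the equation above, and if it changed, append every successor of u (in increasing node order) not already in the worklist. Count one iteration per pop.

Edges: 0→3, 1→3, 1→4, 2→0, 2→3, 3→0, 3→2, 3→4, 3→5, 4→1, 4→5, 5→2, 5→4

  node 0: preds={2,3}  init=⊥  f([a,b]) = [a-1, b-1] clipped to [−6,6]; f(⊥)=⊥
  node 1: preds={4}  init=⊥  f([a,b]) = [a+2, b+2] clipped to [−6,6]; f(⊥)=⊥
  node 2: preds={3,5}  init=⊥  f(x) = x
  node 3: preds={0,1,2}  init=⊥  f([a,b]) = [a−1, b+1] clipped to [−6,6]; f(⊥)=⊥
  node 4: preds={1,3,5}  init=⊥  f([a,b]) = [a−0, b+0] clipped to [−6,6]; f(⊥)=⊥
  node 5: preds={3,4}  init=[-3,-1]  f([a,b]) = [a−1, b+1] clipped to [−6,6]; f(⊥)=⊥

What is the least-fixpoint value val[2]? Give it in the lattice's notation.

[-6,6]

Worklist (29 pops):
  #1 pop 0: in=⊥ → ⊥ (no change)
  #2 pop 1: in=⊥ → ⊥ (no change)
  #3 pop 2: in=[-3,-1] → [-3,-1] (was ⊥); enqueue [0]
  #4 pop 3: in=[-3,-1] → [-4,0] (was ⊥); enqueue [2]
  #5 pop 4: in=[-4,0] → [-4,0] (was ⊥); enqueue [1]
  #6 pop 5: in=[-4,0] → [-5,1] (was [-3,-1]); enqueue [4]
  #7 pop 0: in=[-4,0] → [-5,-1] (was ⊥); enqueue [3]
  #8 pop 2: in=[-5,1] → [-5,1] (was [-3,-1]); enqueue [0]
  #9 pop 1: in=[-4,0] → [-2,2] (was ⊥); enqueue []
  #10 pop 4: in=[-5,2] → [-5,2] (was [-4,0]); enqueue [1,5]
  #11 pop 3: in=[-5,2] → [-6,3] (was [-4,0]); enqueue [2,4]
  #12 pop 0: in=[-6,3] → [-6,2] (was [-5,-1]); enqueue [3]
  #13 pop 1: in=[-5,2] → [-3,4] (was [-2,2]); enqueue []
  #14 pop 5: in=[-6,3] → [-6,4] (was [-5,1]); enqueue []
  #15 pop 2: in=[-6,4] → [-6,4] (was [-5,1]); enqueue [0]
  #16 pop 4: in=[-6,4] → [-6,4] (was [-5,2]); enqueue [1,5]
  #17 pop 3: in=[-6,4] → [-6,5] (was [-6,3]); enqueue [2,4]
  #18 pop 0: in=[-6,5] → [-6,4] (was [-6,2]); enqueue [3]
  #19 pop 1: in=[-6,4] → [-4,6] (was [-3,4]); enqueue []
  #20 pop 5: in=[-6,5] → [-6,6] (was [-6,4]); enqueue []
  #21 pop 2: in=[-6,6] → [-6,6] (was [-6,4]); enqueue [0]
  #22 pop 4: in=[-6,6] → [-6,6] (was [-6,4]); enqueue [1,5]
  #23 pop 3: in=[-6,6] → [-6,6] (was [-6,5]); enqueue [2,4]
  #24 pop 0: in=[-6,6] → [-6,5] (was [-6,4]); enqueue [3]
  #25 pop 1: in=[-6,6] → [-4,6] (no change)
  #26 pop 5: in=[-6,6] → [-6,6] (no change)
  #27 pop 2: in=[-6,6] → [-6,6] (no change)
  #28 pop 4: in=[-6,6] → [-6,6] (no change)
  #29 pop 3: in=[-6,6] → [-6,6] (no change)

Fixpoint:
  val[0] = [-6,5]
  val[1] = [-4,6]
  val[2] = [-6,6]
  val[3] = [-6,6]
  val[4] = [-6,6]
  val[5] = [-6,6]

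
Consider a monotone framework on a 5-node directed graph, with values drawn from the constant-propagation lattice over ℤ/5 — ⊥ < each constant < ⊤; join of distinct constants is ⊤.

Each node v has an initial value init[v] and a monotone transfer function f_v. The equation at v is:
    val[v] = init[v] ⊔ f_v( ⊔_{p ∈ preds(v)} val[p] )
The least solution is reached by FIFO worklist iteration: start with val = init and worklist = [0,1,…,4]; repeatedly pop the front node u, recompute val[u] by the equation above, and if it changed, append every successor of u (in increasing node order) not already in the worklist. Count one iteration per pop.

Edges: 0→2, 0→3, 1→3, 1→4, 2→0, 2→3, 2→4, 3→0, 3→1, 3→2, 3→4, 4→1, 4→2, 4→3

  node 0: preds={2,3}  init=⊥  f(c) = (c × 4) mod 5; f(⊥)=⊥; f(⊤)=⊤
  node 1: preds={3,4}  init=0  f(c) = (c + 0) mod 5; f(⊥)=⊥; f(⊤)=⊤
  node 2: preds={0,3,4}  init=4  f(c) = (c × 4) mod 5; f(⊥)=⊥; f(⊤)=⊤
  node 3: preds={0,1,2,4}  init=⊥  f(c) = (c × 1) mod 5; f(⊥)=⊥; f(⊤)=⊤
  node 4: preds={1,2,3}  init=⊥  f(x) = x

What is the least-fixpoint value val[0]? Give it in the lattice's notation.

⊤

Trace (11 dequeues):
  [1] u=0 | in 4 | out 1 | prev ⊥ | push {}
  [2] u=1 | in ⊥ | out 0 | ==
  [3] u=2 | in 1 | out 4 | ==
  [4] u=3 | in ⊤ | out ⊤ | prev ⊥ | push {0,1,2}
  [5] u=4 | in ⊤ | out ⊤ | prev ⊥ | push {3}
  [6] u=0 | in ⊤ | out ⊤ | prev 1 | push {}
  [7] u=1 | in ⊤ | out ⊤ | prev 0 | push {4}
  [8] u=2 | in ⊤ | out ⊤ | prev 4 | push {0}
  [9] u=3 | in ⊤ | out ⊤ | ==
  [10] u=4 | in ⊤ | out ⊤ | ==
  [11] u=0 | in ⊤ | out ⊤ | ==

Converged values:
  [0] ⊤
  [1] ⊤
  [2] ⊤
  [3] ⊤
  [4] ⊤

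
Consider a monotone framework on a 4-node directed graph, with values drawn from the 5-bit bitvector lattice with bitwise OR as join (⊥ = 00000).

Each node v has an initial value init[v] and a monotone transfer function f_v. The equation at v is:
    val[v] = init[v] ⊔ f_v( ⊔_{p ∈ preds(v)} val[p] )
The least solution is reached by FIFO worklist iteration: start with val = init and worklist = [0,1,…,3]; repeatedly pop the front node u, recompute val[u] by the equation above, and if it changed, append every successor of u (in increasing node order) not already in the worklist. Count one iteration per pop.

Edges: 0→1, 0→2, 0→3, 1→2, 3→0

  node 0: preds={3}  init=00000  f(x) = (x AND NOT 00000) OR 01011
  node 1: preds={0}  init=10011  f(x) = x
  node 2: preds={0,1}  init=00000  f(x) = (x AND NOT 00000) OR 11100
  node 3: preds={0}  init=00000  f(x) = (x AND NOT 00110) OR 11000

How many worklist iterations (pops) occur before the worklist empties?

Trace (8 dequeues):
  [1] u=0 | in 00000 | out 01011 | prev 00000 | push {}
  [2] u=1 | in 01011 | out 11011 | prev 10011 | push {}
  [3] u=2 | in 11011 | out 11111 | prev 00000 | push {}
  [4] u=3 | in 01011 | out 11001 | prev 00000 | push {0}
  [5] u=0 | in 11001 | out 11011 | prev 01011 | push {1,2,3}
  [6] u=1 | in 11011 | out 11011 | ==
  [7] u=2 | in 11011 | out 11111 | ==
  [8] u=3 | in 11011 | out 11001 | ==

Converged values:
  [0] 11011
  [1] 11011
  [2] 11111
  [3] 11001

8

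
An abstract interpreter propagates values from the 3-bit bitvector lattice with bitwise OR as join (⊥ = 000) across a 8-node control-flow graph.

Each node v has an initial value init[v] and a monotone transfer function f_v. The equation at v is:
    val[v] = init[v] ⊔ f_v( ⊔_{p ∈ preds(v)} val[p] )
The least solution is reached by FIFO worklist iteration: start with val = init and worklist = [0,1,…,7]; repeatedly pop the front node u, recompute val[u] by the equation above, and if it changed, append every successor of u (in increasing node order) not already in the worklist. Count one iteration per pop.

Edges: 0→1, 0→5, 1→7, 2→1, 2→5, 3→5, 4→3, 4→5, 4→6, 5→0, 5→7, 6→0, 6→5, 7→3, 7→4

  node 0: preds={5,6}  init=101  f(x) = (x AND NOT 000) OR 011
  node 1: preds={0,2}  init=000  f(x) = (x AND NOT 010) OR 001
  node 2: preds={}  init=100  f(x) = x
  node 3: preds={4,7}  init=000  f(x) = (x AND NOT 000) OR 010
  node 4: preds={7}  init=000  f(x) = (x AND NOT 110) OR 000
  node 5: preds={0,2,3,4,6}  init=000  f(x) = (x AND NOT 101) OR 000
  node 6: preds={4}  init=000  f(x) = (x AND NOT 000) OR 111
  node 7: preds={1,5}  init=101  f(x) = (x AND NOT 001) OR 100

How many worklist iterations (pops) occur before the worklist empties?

12

Trace (12 dequeues):
  [1] u=0 | in 000 | out 111 | prev 101 | push {}
  [2] u=1 | in 111 | out 101 | prev 000 | push {}
  [3] u=2 | in 000 | out 100 | ==
  [4] u=3 | in 101 | out 111 | prev 000 | push {}
  [5] u=4 | in 101 | out 001 | prev 000 | push {3}
  [6] u=5 | in 111 | out 010 | prev 000 | push {0}
  [7] u=6 | in 001 | out 111 | prev 000 | push {5}
  [8] u=7 | in 111 | out 111 | prev 101 | push {4}
  [9] u=3 | in 111 | out 111 | ==
  [10] u=0 | in 111 | out 111 | ==
  [11] u=5 | in 111 | out 010 | ==
  [12] u=4 | in 111 | out 001 | ==

Converged values:
  [0] 111
  [1] 101
  [2] 100
  [3] 111
  [4] 001
  [5] 010
  [6] 111
  [7] 111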